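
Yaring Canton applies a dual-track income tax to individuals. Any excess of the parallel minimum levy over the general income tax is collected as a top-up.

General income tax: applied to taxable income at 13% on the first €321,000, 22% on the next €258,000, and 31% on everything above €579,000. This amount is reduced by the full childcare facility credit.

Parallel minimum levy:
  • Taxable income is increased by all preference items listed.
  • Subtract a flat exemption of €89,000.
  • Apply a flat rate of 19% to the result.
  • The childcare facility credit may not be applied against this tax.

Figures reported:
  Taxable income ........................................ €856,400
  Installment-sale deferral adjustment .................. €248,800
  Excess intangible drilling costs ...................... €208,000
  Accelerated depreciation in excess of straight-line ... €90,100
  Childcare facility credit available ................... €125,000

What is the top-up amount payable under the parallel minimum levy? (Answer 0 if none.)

General income tax:
  €321,000 × 13% = €41,730
  €258,000 × 22% = €56,760
  €277,400 × 31% = €85,994
  → €184,484
  Less childcare facility credit €125,000 → €59,484

Parallel minimum levy:
  Adjusted income: €856,400 + €248,800 + €208,000 + €90,100 = €1,403,300
  Less exemption €89,000 → base €1,314,300
  €1,314,300 × 19% = €249,717

Excess of parallel minimum levy over general income tax: €249,717 − €59,484 = €190,233.

€190,233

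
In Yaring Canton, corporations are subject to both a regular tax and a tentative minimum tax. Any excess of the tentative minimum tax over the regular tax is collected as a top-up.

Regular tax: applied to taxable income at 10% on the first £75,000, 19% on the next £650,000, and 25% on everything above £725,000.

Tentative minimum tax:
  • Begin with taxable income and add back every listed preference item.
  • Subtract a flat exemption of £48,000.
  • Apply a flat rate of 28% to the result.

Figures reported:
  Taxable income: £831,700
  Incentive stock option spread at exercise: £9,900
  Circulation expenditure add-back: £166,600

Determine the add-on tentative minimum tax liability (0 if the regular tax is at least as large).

Regular tax:
  £75,000 × 10% = £7,500
  £650,000 × 19% = £123,500
  £106,700 × 25% = £26,675
  → £157,675

Tentative minimum tax:
  Adjusted income: £831,700 + £9,900 + £166,600 = £1,008,200
  Less exemption £48,000 → base £960,200
  £960,200 × 28% = £268,856

Excess of tentative minimum tax over regular tax: £268,856 − £157,675 = £111,181.

£111,181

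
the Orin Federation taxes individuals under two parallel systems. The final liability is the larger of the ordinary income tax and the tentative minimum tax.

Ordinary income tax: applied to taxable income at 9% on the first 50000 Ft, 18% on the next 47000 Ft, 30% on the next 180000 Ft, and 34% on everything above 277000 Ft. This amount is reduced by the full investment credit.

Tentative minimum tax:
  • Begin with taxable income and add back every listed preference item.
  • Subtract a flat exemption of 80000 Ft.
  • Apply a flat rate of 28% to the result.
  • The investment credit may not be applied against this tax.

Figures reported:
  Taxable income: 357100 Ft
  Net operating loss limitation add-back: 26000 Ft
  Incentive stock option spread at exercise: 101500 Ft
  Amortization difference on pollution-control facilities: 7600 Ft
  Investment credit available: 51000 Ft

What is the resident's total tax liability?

115416 Ft

Tentative minimum tax:
  Adjusted income: 357100 Ft + 26000 Ft + 101500 Ft + 7600 Ft = 492200 Ft
  Less exemption 80000 Ft → base 412200 Ft
  412200 Ft × 28% = 115416 Ft

Ordinary income tax:
  50000 Ft × 9% = 4500 Ft
  47000 Ft × 18% = 8460 Ft
  180000 Ft × 30% = 54000 Ft
  80100 Ft × 34% = 27234 Ft
  → 94194 Ft
  Less investment credit 51000 Ft → 43194 Ft

115416 Ft > 43194 Ft, so the tentative minimum tax is the binding amount.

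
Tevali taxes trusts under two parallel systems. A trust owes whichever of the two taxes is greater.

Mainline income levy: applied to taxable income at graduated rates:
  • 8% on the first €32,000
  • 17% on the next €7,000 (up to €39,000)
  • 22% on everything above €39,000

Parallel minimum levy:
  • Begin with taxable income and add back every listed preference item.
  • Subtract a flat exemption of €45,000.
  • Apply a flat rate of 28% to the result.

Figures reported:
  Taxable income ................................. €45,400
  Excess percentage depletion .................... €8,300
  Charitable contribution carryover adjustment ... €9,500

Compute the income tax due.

Mainline income levy:
  €32,000 × 8% = €2,560
  €7,000 × 17% = €1,190
  €6,400 × 22% = €1,408
  → €5,158

Parallel minimum levy:
  Adjusted income: €45,400 + €8,300 + €9,500 = €63,200
  Less exemption €45,000 → base €18,200
  €18,200 × 28% = €5,096

€5,158 > €5,096, so the mainline income levy governs.

€5,158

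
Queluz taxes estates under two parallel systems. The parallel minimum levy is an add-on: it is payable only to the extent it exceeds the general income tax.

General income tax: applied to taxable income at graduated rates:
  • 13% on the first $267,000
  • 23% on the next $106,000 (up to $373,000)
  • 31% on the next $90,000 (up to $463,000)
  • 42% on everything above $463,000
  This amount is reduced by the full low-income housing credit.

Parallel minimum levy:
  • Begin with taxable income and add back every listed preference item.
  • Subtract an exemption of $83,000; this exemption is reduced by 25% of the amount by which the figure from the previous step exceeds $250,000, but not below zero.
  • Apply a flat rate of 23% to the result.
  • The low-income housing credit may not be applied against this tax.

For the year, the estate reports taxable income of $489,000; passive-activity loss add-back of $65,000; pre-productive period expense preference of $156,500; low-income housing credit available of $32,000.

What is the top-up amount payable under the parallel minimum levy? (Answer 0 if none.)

Parallel minimum levy:
  Adjusted income: $489,000 + $65,000 + $156,500 = $710,500
  Exemption: 25% × ($710,500 − $250,000) = $115,125 ≥ $83,000, so the exemption is fully phased out
  Base: $710,500 − $0 = $710,500
  $710,500 × 23% = $163,415

General income tax:
  $267,000 × 13% = $34,710
  $106,000 × 23% = $24,380
  $90,000 × 31% = $27,900
  $26,000 × 42% = $10,920
  → $97,910
  Less low-income housing credit $32,000 → $65,910

Excess of parallel minimum levy over general income tax: $163,415 − $65,910 = $97,505.

$97,505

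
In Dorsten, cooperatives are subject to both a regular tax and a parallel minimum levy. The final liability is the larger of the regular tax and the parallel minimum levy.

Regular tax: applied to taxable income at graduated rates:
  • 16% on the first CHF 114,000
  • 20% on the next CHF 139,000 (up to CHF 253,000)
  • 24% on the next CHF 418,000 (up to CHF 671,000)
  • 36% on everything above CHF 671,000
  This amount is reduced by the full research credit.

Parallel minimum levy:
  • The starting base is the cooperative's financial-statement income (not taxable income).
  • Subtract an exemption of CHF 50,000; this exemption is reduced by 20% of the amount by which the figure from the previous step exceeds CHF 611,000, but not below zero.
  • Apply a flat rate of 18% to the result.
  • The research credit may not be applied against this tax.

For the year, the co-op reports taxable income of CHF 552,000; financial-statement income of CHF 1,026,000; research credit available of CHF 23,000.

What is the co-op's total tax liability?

CHF 184,680

Parallel minimum levy:
  Base (financial-statement income): CHF 1,026,000
  Exemption: 20% × (CHF 1,026,000 − CHF 611,000) = CHF 83,000 ≥ CHF 50,000, so the exemption is fully phased out
  Base: CHF 1,026,000 − CHF 0 = CHF 1,026,000
  CHF 1,026,000 × 18% = CHF 184,680

Regular tax:
  CHF 114,000 × 16% = CHF 18,240
  CHF 139,000 × 20% = CHF 27,800
  CHF 299,000 × 24% = CHF 71,760
  → CHF 117,800
  Less research credit CHF 23,000 → CHF 94,800

CHF 184,680 > CHF 94,800, so the parallel minimum levy is the binding amount.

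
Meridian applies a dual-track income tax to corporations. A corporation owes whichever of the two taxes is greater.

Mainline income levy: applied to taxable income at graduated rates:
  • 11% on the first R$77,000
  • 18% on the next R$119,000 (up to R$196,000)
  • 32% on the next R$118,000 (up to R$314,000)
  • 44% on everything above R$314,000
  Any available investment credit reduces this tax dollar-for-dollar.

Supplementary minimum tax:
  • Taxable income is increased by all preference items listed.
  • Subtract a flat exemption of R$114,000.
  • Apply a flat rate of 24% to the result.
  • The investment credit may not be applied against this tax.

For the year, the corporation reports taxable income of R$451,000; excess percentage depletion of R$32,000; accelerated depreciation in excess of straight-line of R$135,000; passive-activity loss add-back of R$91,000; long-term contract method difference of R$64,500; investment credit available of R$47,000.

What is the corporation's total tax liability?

Supplementary minimum tax:
  Adjusted income: R$451,000 + R$32,000 + R$135,000 + R$91,000 + R$64,500 = R$773,500
  Less exemption R$114,000 → base R$659,500
  R$659,500 × 24% = R$158,280

Mainline income levy:
  R$77,000 × 11% = R$8,470
  R$119,000 × 18% = R$21,420
  R$118,000 × 32% = R$37,760
  R$137,000 × 44% = R$60,280
  → R$127,930
  Less investment credit R$47,000 → R$80,930

R$158,280 > R$80,930, so the supplementary minimum tax is the binding amount.

R$158,280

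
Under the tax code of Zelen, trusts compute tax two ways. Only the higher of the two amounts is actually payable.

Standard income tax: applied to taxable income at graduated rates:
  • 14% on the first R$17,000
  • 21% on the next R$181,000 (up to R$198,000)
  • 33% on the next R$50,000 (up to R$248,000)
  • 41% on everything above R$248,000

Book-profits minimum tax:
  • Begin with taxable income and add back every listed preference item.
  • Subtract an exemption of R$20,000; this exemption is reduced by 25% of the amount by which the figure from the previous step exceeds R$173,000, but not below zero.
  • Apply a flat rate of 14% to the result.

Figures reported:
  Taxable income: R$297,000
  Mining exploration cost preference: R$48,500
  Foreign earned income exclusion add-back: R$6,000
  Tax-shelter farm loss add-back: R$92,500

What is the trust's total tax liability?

Book-profits minimum tax:
  Adjusted income: R$297,000 + R$48,500 + R$6,000 + R$92,500 = R$444,000
  Exemption: 25% × (R$444,000 − R$173,000) = R$67,750 ≥ R$20,000, so the exemption is fully phased out
  Base: R$444,000 − R$0 = R$444,000
  R$444,000 × 14% = R$62,160

Standard income tax:
  R$17,000 × 14% = R$2,380
  R$181,000 × 21% = R$38,010
  R$50,000 × 33% = R$16,500
  R$49,000 × 41% = R$20,090
  → R$76,980

R$76,980 > R$62,160, so the standard income tax governs.

R$76,980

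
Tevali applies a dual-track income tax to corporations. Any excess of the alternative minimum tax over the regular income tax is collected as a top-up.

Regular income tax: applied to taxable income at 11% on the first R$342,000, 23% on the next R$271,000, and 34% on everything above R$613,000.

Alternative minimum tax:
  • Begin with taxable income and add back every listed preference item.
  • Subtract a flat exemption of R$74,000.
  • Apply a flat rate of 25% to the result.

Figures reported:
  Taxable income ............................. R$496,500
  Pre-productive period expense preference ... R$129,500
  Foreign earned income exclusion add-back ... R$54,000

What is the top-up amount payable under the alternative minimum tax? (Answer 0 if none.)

R$78,345

Alternative minimum tax:
  Adjusted income: R$496,500 + R$129,500 + R$54,000 = R$680,000
  Less exemption R$74,000 → base R$606,000
  R$606,000 × 25% = R$151,500

Regular income tax:
  R$342,000 × 11% = R$37,620
  R$154,500 × 23% = R$35,535
  → R$73,155

Excess of alternative minimum tax over regular income tax: R$151,500 − R$73,155 = R$78,345.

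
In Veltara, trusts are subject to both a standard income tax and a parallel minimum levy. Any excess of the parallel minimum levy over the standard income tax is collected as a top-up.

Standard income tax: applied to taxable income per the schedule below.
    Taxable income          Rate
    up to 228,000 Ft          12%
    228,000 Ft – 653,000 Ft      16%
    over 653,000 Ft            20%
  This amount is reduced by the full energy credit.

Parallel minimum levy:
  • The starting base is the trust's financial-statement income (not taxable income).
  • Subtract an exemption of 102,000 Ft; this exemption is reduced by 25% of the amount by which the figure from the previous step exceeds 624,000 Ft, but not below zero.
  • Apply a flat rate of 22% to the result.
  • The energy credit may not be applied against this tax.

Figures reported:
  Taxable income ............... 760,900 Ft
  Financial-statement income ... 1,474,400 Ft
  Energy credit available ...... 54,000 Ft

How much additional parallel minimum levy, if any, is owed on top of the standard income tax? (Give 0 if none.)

261,428 Ft

Parallel minimum levy:
  Base (financial-statement income): 1,474,400 Ft
  Exemption: 25% × (1,474,400 Ft − 624,000 Ft) = 212,600 Ft ≥ 102,000 Ft, so the exemption is fully phased out
  Base: 1,474,400 Ft − 0 Ft = 1,474,400 Ft
  1,474,400 Ft × 22% = 324,368 Ft

Standard income tax:
  228,000 Ft × 12% = 27,360 Ft
  425,000 Ft × 16% = 68,000 Ft
  107,900 Ft × 20% = 21,580 Ft
  → 116,940 Ft
  Less energy credit 54,000 Ft → 62,940 Ft

Excess of parallel minimum levy over standard income tax: 324,368 Ft − 62,940 Ft = 261,428 Ft.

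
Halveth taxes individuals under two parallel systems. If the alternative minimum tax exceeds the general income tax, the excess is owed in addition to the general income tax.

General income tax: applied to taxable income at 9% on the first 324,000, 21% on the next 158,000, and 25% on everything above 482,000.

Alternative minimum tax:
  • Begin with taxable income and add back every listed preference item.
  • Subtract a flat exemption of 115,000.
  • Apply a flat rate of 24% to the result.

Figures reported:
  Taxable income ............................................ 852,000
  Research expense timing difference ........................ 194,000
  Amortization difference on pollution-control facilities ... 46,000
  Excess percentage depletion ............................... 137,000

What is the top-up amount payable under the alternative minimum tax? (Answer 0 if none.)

112,520

Alternative minimum tax:
  Adjusted income: 852,000 + 194,000 + 46,000 + 137,000 = 1,229,000
  Less exemption 115,000 → base 1,114,000
  1,114,000 × 24% = 267,360

General income tax:
  324,000 × 9% = 29,160
  158,000 × 21% = 33,180
  370,000 × 25% = 92,500
  → 154,840

Excess of alternative minimum tax over general income tax: 267,360 − 154,840 = 112,520.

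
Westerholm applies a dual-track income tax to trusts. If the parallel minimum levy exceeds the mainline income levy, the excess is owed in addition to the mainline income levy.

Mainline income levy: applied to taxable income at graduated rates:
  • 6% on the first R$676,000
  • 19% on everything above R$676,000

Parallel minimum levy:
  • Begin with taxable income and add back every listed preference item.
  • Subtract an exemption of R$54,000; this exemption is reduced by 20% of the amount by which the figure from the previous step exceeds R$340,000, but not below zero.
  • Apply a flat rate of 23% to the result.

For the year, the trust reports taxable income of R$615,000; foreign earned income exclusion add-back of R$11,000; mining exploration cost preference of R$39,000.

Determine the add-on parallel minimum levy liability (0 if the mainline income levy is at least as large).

Mainline income levy:
  R$615,000 × 6% = R$36,900

Parallel minimum levy:
  Adjusted income: R$615,000 + R$11,000 + R$39,000 = R$665,000
  Exemption: 20% × (R$665,000 − R$340,000) = R$65,000 ≥ R$54,000, so the exemption is fully phased out
  Base: R$665,000 − R$0 = R$665,000
  R$665,000 × 23% = R$152,950

Excess of parallel minimum levy over mainline income levy: R$152,950 − R$36,900 = R$116,050.

R$116,050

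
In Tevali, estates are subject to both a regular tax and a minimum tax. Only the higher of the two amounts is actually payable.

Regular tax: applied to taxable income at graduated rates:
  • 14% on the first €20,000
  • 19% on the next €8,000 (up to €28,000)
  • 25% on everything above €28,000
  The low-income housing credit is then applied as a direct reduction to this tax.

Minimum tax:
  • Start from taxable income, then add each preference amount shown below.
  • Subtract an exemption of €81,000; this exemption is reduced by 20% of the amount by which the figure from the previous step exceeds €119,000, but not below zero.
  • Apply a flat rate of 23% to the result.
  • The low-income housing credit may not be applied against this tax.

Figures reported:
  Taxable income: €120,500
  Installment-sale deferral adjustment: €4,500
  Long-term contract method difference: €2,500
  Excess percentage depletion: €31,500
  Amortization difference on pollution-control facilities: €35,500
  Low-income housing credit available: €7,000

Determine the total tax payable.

€29,578

Regular tax:
  €20,000 × 14% = €2,800
  €8,000 × 19% = €1,520
  €92,500 × 25% = €23,125
  → €27,445
  Less low-income housing credit €7,000 → €20,445

Minimum tax:
  Adjusted income: €120,500 + €4,500 + €2,500 + €31,500 + €35,500 = €194,500
  Exemption: €81,000 − 20% × (€194,500 − €119,000) = €81,000 − €15,100 = €65,900
  Base: €194,500 − €65,900 = €128,600
  €128,600 × 23% = €29,578

€29,578 > €20,445, so the minimum tax is the binding amount.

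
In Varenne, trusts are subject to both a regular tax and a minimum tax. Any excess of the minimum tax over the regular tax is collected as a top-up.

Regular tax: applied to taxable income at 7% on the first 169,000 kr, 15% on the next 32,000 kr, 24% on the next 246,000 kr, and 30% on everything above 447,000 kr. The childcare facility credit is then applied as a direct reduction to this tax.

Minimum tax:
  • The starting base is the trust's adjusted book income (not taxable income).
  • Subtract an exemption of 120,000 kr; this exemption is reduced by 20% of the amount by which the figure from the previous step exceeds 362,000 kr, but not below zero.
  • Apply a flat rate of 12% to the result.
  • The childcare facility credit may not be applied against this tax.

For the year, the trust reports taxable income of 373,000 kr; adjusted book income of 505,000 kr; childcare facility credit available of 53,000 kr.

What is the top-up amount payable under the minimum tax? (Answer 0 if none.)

Regular tax:
  169,000 kr × 7% = 11,830 kr
  32,000 kr × 15% = 4,800 kr
  172,000 kr × 24% = 41,280 kr
  → 57,910 kr
  Less childcare facility credit 53,000 kr → 4,910 kr

Minimum tax:
  Base (adjusted book income): 505,000 kr
  Exemption: 120,000 kr − 20% × (505,000 kr − 362,000 kr) = 120,000 kr − 28,600 kr = 91,400 kr
  Base: 505,000 kr − 91,400 kr = 413,600 kr
  413,600 kr × 12% = 49,632 kr

Excess of minimum tax over regular tax: 49,632 kr − 4,910 kr = 44,722 kr.

44,722 kr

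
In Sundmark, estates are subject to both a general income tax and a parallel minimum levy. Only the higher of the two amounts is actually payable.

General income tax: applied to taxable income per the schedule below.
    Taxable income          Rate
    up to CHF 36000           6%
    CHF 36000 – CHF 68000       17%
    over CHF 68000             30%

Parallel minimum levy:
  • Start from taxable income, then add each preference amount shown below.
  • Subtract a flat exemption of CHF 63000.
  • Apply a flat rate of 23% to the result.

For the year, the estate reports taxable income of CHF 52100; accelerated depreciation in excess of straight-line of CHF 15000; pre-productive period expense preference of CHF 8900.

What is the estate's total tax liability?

General income tax:
  CHF 36000 × 6% = CHF 2160
  CHF 16100 × 17% = CHF 2737
  → CHF 4897

Parallel minimum levy:
  Adjusted income: CHF 52100 + CHF 15000 + CHF 8900 = CHF 76000
  Less exemption CHF 63000 → base CHF 13000
  CHF 13000 × 23% = CHF 2990

CHF 4897 > CHF 2990, so the general income tax governs.

CHF 4897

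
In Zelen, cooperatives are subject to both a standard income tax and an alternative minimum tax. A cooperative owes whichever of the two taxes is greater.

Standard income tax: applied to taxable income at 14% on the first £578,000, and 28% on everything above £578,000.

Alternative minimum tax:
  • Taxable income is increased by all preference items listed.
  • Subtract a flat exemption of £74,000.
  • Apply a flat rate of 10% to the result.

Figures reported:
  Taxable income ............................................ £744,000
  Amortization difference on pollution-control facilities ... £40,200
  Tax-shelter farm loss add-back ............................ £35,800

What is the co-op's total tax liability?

£127,400

Alternative minimum tax:
  Adjusted income: £744,000 + £40,200 + £35,800 = £820,000
  Less exemption £74,000 → base £746,000
  £746,000 × 10% = £74,600

Standard income tax:
  £578,000 × 14% = £80,920
  £166,000 × 28% = £46,480
  → £127,400

£127,400 > £74,600, so the standard income tax governs.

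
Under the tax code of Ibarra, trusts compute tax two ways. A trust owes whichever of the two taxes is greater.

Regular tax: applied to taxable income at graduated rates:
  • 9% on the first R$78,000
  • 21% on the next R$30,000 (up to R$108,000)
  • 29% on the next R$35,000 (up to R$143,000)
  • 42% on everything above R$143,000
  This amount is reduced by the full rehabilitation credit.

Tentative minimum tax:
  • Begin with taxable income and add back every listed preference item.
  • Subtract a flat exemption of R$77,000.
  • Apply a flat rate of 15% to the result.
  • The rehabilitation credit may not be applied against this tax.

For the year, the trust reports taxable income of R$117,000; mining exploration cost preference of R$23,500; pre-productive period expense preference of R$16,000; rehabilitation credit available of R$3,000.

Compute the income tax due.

R$12,930

Regular tax:
  R$78,000 × 9% = R$7,020
  R$30,000 × 21% = R$6,300
  R$9,000 × 29% = R$2,610
  → R$15,930
  Less rehabilitation credit R$3,000 → R$12,930

Tentative minimum tax:
  Adjusted income: R$117,000 + R$23,500 + R$16,000 = R$156,500
  Less exemption R$77,000 → base R$79,500
  R$79,500 × 15% = R$11,925

R$12,930 > R$11,925, so the regular tax governs.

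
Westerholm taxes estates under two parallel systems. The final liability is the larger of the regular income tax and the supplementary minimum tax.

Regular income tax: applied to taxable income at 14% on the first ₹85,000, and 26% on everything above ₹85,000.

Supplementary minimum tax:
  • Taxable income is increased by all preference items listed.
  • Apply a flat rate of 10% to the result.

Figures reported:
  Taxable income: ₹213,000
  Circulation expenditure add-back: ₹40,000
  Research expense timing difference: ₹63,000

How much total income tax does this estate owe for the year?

Supplementary minimum tax:
  Adjusted income: ₹213,000 + ₹40,000 + ₹63,000 = ₹316,000
  ₹316,000 × 10% = ₹31,600

Regular income tax:
  ₹85,000 × 14% = ₹11,900
  ₹128,000 × 26% = ₹33,280
  → ₹45,180

₹45,180 > ₹31,600, so the regular income tax governs.

₹45,180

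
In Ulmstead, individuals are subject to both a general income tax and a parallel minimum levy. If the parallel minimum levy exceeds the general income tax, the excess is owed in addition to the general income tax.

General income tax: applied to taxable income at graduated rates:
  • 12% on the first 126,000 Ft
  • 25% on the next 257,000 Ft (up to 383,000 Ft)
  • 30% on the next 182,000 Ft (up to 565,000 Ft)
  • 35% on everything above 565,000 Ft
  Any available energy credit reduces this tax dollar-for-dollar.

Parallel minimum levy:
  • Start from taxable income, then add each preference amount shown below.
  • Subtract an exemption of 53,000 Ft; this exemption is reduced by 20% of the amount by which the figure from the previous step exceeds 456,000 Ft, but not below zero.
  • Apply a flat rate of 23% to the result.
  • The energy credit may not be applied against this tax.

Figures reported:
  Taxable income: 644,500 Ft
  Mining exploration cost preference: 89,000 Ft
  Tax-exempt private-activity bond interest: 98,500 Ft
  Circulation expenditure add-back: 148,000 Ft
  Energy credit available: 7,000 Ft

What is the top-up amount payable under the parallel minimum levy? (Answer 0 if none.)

70,605 Ft

General income tax:
  126,000 Ft × 12% = 15,120 Ft
  257,000 Ft × 25% = 64,250 Ft
  182,000 Ft × 30% = 54,600 Ft
  79,500 Ft × 35% = 27,825 Ft
  → 161,795 Ft
  Less energy credit 7,000 Ft → 154,795 Ft

Parallel minimum levy:
  Adjusted income: 644,500 Ft + 89,000 Ft + 98,500 Ft + 148,000 Ft = 980,000 Ft
  Exemption: 20% × (980,000 Ft − 456,000 Ft) = 104,800 Ft ≥ 53,000 Ft, so the exemption is fully phased out
  Base: 980,000 Ft − 0 Ft = 980,000 Ft
  980,000 Ft × 23% = 225,400 Ft

Excess of parallel minimum levy over general income tax: 225,400 Ft − 154,795 Ft = 70,605 Ft.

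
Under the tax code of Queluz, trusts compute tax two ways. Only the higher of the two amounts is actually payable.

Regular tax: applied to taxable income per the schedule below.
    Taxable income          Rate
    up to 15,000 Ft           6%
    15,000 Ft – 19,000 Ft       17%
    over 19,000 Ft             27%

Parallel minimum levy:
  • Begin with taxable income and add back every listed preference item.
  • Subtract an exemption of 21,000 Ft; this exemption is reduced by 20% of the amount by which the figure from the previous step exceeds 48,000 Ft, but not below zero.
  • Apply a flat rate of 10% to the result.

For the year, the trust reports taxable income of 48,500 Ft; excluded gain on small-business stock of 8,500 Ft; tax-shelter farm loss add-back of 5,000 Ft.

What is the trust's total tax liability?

9,545 Ft

Regular tax:
  15,000 Ft × 6% = 900 Ft
  4,000 Ft × 17% = 680 Ft
  29,500 Ft × 27% = 7,965 Ft
  → 9,545 Ft

Parallel minimum levy:
  Adjusted income: 48,500 Ft + 8,500 Ft + 5,000 Ft = 62,000 Ft
  Exemption: 21,000 Ft − 20% × (62,000 Ft − 48,000 Ft) = 21,000 Ft − 2,800 Ft = 18,200 Ft
  Base: 62,000 Ft − 18,200 Ft = 43,800 Ft
  43,800 Ft × 10% = 4,380 Ft

9,545 Ft > 4,380 Ft, so the regular tax governs.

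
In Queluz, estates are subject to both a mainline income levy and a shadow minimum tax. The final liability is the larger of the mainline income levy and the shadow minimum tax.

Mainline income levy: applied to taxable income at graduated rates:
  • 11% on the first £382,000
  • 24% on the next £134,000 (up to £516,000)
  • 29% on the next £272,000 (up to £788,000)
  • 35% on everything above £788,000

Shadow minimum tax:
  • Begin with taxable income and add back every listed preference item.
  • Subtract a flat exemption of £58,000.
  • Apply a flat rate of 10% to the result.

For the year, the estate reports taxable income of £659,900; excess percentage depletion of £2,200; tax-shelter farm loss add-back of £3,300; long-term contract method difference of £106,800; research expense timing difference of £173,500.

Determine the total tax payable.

£115,911

Mainline income levy:
  £382,000 × 11% = £42,020
  £134,000 × 24% = £32,160
  £143,900 × 29% = £41,731
  → £115,911

Shadow minimum tax:
  Adjusted income: £659,900 + £2,200 + £3,300 + £106,800 + £173,500 = £945,700
  Less exemption £58,000 → base £887,700
  £887,700 × 10% = £88,770

£115,911 > £88,770, so the mainline income levy governs.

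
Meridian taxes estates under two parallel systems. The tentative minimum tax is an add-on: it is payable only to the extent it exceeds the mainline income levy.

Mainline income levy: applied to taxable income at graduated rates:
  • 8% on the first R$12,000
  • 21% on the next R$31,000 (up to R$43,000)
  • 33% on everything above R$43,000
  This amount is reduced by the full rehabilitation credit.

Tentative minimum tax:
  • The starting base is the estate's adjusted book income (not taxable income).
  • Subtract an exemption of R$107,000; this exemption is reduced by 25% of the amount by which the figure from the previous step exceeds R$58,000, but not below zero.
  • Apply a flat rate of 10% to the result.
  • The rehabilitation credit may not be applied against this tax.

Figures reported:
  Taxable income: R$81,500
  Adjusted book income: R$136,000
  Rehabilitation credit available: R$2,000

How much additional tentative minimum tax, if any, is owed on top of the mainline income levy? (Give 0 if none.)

R$0

Mainline income levy:
  R$12,000 × 8% = R$960
  R$31,000 × 21% = R$6,510
  R$38,500 × 33% = R$12,705
  → R$20,175
  Less rehabilitation credit R$2,000 → R$18,175

Tentative minimum tax:
  Base (adjusted book income): R$136,000
  Exemption: R$107,000 − 25% × (R$136,000 − R$58,000) = R$107,000 − R$19,500 = R$87,500
  Base: R$136,000 − R$87,500 = R$48,500
  R$48,500 × 10% = R$4,850

R$4,850 ≤ R$18,175, so no add-on is due.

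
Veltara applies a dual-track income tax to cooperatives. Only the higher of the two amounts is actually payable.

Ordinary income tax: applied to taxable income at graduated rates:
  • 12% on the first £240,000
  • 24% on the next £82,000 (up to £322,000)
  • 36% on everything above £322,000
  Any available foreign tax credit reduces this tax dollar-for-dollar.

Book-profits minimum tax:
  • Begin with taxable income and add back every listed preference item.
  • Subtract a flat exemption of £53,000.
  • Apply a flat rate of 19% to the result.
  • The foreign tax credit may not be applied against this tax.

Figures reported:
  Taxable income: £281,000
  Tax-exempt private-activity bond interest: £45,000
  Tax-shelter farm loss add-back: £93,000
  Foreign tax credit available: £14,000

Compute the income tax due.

£69,540

Ordinary income tax:
  £240,000 × 12% = £28,800
  £41,000 × 24% = £9,840
  → £38,640
  Less foreign tax credit £14,000 → £24,640

Book-profits minimum tax:
  Adjusted income: £281,000 + £45,000 + £93,000 = £419,000
  Less exemption £53,000 → base £366,000
  £366,000 × 19% = £69,540

£69,540 > £24,640, so the book-profits minimum tax is the binding amount.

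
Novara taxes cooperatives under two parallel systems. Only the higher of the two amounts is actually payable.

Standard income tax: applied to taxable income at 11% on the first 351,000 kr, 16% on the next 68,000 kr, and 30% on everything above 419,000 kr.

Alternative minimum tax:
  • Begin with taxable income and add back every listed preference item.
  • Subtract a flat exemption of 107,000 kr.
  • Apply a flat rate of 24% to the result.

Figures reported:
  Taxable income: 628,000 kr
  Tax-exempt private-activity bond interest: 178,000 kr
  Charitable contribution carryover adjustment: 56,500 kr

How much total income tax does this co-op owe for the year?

Standard income tax:
  351,000 kr × 11% = 38,610 kr
  68,000 kr × 16% = 10,880 kr
  209,000 kr × 30% = 62,700 kr
  → 112,190 kr

Alternative minimum tax:
  Adjusted income: 628,000 kr + 178,000 kr + 56,500 kr = 862,500 kr
  Less exemption 107,000 kr → base 755,500 kr
  755,500 kr × 24% = 181,320 kr

181,320 kr > 112,190 kr, so the alternative minimum tax is the binding amount.

181,320 kr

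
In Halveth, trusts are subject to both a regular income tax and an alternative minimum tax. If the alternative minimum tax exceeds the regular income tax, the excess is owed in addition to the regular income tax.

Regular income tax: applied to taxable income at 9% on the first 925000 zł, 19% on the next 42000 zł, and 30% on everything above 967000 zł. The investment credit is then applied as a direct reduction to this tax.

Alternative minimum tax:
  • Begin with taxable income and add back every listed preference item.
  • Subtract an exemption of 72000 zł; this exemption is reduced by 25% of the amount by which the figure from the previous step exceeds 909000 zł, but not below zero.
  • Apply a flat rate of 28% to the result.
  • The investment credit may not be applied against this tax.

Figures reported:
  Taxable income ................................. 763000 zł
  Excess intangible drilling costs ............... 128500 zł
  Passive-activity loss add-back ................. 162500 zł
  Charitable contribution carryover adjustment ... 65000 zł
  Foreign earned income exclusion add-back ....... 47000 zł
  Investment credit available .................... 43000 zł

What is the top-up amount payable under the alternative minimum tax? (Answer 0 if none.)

Regular income tax:
  763000 zł × 9% = 68670 zł
  Less investment credit 43000 zł → 25670 zł

Alternative minimum tax:
  Adjusted income: 763000 zł + 128500 zł + 162500 zł + 65000 zł + 47000 zł = 1166000 zł
  Exemption: 72000 zł − 25% × (1166000 zł − 909000 zł) = 72000 zł − 64250 zł = 7750 zł
  Base: 1166000 zł − 7750 zł = 1158250 zł
  1158250 zł × 28% = 324310 zł

Excess of alternative minimum tax over regular income tax: 324310 zł − 25670 zł = 298640 zł.

298640 zł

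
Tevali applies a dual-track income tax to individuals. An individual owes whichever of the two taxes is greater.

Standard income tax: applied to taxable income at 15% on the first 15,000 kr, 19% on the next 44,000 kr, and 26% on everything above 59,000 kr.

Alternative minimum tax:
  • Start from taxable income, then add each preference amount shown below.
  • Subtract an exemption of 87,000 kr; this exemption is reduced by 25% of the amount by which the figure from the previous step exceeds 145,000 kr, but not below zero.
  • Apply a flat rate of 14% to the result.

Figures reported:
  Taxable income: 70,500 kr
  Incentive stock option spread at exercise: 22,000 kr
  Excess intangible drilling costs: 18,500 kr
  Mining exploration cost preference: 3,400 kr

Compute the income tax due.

Standard income tax:
  15,000 kr × 15% = 2,250 kr
  44,000 kr × 19% = 8,360 kr
  11,500 kr × 26% = 2,990 kr
  → 13,600 kr

Alternative minimum tax:
  Adjusted income: 70,500 kr + 22,000 kr + 18,500 kr + 3,400 kr = 114,400 kr
  Exemption: 114,400 kr ≤ 145,000 kr, so full 87,000 kr applies
  Base: 114,400 kr − 87,000 kr = 27,400 kr
  27,400 kr × 14% = 3,836 kr

13,600 kr > 3,836 kr, so the standard income tax governs.

13,600 kr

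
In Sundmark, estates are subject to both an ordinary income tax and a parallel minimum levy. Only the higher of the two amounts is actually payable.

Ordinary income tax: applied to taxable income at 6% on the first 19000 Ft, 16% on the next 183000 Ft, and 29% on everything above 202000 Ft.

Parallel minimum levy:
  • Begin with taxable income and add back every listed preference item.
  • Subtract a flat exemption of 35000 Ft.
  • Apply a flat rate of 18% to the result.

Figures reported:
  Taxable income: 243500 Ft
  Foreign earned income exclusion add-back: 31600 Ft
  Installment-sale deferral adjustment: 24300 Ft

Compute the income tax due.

47592 Ft

Ordinary income tax:
  19000 Ft × 6% = 1140 Ft
  183000 Ft × 16% = 29280 Ft
  41500 Ft × 29% = 12035 Ft
  → 42455 Ft

Parallel minimum levy:
  Adjusted income: 243500 Ft + 31600 Ft + 24300 Ft = 299400 Ft
  Less exemption 35000 Ft → base 264400 Ft
  264400 Ft × 18% = 47592 Ft

47592 Ft > 42455 Ft, so the parallel minimum levy is the binding amount.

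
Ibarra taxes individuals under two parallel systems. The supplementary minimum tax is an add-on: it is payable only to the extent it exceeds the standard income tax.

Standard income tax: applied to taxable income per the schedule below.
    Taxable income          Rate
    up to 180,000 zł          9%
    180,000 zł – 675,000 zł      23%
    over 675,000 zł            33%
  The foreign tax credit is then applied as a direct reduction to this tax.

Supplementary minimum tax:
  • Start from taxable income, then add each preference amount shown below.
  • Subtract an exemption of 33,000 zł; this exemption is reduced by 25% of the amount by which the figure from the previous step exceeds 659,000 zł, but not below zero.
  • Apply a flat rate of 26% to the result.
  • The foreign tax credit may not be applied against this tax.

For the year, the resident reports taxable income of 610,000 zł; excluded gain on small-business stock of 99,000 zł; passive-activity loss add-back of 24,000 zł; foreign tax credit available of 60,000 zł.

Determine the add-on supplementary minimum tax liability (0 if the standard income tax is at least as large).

131,710 zł

Supplementary minimum tax:
  Adjusted income: 610,000 zł + 99,000 zł + 24,000 zł = 733,000 zł
  Exemption: 33,000 zł − 25% × (733,000 zł − 659,000 zł) = 33,000 zł − 18,500 zł = 14,500 zł
  Base: 733,000 zł − 14,500 zł = 718,500 zł
  718,500 zł × 26% = 186,810 zł

Standard income tax:
  180,000 zł × 9% = 16,200 zł
  430,000 zł × 23% = 98,900 zł
  → 115,100 zł
  Less foreign tax credit 60,000 zł → 55,100 zł

Excess of supplementary minimum tax over standard income tax: 186,810 zł − 55,100 zł = 131,710 zł.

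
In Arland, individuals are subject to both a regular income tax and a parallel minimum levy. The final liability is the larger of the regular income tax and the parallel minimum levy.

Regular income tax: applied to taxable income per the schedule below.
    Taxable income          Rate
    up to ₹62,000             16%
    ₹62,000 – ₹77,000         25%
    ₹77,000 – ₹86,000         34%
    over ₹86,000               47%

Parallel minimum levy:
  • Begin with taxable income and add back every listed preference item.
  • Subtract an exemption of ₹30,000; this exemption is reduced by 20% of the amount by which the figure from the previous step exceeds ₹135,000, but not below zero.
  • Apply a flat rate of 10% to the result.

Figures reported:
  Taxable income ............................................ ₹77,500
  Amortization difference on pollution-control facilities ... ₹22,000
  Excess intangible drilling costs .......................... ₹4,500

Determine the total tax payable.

Parallel minimum levy:
  Adjusted income: ₹77,500 + ₹22,000 + ₹4,500 = ₹104,000
  Exemption: ₹104,000 ≤ ₹135,000, so full ₹30,000 applies
  Base: ₹104,000 − ₹30,000 = ₹74,000
  ₹74,000 × 10% = ₹7,400

Regular income tax:
  ₹62,000 × 16% = ₹9,920
  ₹15,000 × 25% = ₹3,750
  ₹500 × 34% = ₹170
  → ₹13,840

₹13,840 > ₹7,400, so the regular income tax governs.

₹13,840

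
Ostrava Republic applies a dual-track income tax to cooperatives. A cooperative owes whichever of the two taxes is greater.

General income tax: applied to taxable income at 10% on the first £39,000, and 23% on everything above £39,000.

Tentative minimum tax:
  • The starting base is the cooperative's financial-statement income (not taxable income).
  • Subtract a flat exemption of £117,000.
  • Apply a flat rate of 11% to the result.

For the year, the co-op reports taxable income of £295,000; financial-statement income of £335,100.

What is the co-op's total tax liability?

Tentative minimum tax:
  Base (financial-statement income): £335,100
  Less exemption £117,000 → base £218,100
  £218,100 × 11% = £23,991

General income tax:
  £39,000 × 10% = £3,900
  £256,000 × 23% = £58,880
  → £62,780

£62,780 > £23,991, so the general income tax governs.

£62,780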